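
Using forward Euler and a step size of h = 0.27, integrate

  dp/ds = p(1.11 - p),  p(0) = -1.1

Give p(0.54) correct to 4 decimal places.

-3.1157

Euler: p_{n+1} = p_n + h·f(s_n, p_n).
s=0.000000, p=-1.100000: f=-2.431000 → p ← -1.100000 + 0.27·(-2.431000) = -1.756370
s=0.270000, p=-1.756370: f=-5.034406 → p ← -1.756370 + 0.27·(-5.034406) = -3.115660
p(0.54) ≈ -3.1157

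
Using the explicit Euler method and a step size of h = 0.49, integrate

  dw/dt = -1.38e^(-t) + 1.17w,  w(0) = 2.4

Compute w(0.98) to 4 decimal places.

4.4625

Euler: w_{n+1} = w_n + h·f(t_n, w_n).
t=0.000000, w=2.400000: f=1.428000 → w ← 2.400000 + 0.49·1.428000 = 3.099720
t=0.490000, w=3.099720: f=2.781248 → w ← 3.099720 + 0.49·2.781248 = 4.462532
w(0.98) ≈ 4.4625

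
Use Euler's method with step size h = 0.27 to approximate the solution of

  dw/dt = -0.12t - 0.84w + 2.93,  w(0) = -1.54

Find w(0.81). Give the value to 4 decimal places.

1.1396

Euler: w_{n+1} = w_n + h·f(t_n, w_n).
t=0.000000, w=-1.540000: f=4.223600 → w ← -1.540000 + 0.27·4.223600 = -0.399628
t=0.270000, w=-0.399628: f=3.233288 → w ← -0.399628 + 0.27·3.233288 = 0.473360
t=0.540000, w=0.473360: f=2.467578 → w ← 0.473360 + 0.27·2.467578 = 1.139606
w(0.81) ≈ 1.1396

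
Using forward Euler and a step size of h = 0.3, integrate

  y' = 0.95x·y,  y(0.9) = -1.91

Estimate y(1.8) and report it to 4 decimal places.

Euler: y_{n+1} = y_n + h·f(x_n, y_n).
x=0.900000, y=-1.910000: f=-1.633050 → y ← -1.910000 + 0.3·(-1.633050) = -2.399915
x=1.200000, y=-2.399915: f=-2.735903 → y ← -2.399915 + 0.3·(-2.735903) = -3.220686
x=1.500000, y=-3.220686: f=-4.589477 → y ← -3.220686 + 0.3·(-4.589477) = -4.597529
y(1.8) ≈ -4.5975

-4.5975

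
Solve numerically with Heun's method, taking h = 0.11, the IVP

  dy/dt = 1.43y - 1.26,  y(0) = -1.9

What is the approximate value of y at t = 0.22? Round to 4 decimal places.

Heun: k1 = f(t_n, y_n); k2 = f(t_n + h, y_n + h·k1); y_{n+1} = y_n + (h/2)·(k1 + k2).
t=0.000000, y=-1.900000:
  k1 = f(0.000000, -1.900000) = -3.977000
  k2 = f(0.110000, -2.337470) = -4.602582
  y ← -1.900000 + (0.11/2)·(-3.977000 + (-4.602582)) = -2.371877
t=0.110000, y=-2.371877:
  k1 = f(0.110000, -2.371877) = -4.651784
  k2 = f(0.220000, -2.883573) = -5.383510
  y ← -2.371877 + (0.11/2)·(-4.651784 + (-5.383510)) = -2.923818
y(0.22) ≈ -2.9238

-2.9238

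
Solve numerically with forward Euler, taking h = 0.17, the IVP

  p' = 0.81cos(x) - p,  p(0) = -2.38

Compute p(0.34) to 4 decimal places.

-1.3896

Euler: p_{n+1} = p_n + h·f(x_n, p_n).
x=0.000000, p=-2.380000: f=3.190000 → p ← -2.380000 + 0.17·3.190000 = -1.837700
x=0.170000, p=-1.837700: f=2.636024 → p ← -1.837700 + 0.17·2.636024 = -1.389576
p(0.34) ≈ -1.3896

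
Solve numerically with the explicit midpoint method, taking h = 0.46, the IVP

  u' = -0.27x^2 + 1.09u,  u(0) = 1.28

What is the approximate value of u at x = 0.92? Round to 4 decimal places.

3.3123

Midpoint: k1 = f(x_n, u_n); k2 = f(x_n + h/2, u_n + (h/2)·k1); u_{n+1} = u_n + h·k2.
x=0.000000, u=1.280000:
  k1 = f(0.000000, 1.280000) = 1.395200
  k2 = f(0.230000, 1.600896) = 1.730694
  u ← 1.280000 + 0.46·1.730694 = 2.076119
x=0.460000, u=2.076119:
  k1 = f(0.460000, 2.076119) = 2.205838
  k2 = f(0.690000, 2.583462) = 2.687426
  u ← 2.076119 + 0.46·2.687426 = 3.312335
u(0.92) ≈ 3.3123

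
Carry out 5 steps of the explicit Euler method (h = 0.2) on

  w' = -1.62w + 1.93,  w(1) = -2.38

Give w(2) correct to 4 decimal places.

Euler: w_{n+1} = w_n + h·f(x_n, w_n).
x=1.000000, w=-2.380000: f=5.785600 → w ← -2.380000 + 0.2·5.785600 = -1.222880
x=1.200000, w=-1.222880: f=3.911066 → w ← -1.222880 + 0.2·3.911066 = -0.440667
x=1.400000, w=-0.440667: f=2.643880 → w ← -0.440667 + 0.2·2.643880 = 0.088109
x=1.600000, w=0.088109: f=1.787263 → w ← 0.088109 + 0.2·1.787263 = 0.445562
x=1.800000, w=0.445562: f=1.208190 → w ← 0.445562 + 0.2·1.208190 = 0.687200
w(2) ≈ 0.6872

0.6872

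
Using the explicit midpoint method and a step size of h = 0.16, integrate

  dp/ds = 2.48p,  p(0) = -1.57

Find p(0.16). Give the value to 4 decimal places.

-2.3166

Midpoint: k1 = f(s_n, p_n); k2 = f(s_n + h/2, p_n + (h/2)·k1); p_{n+1} = p_n + h·k2.
s=0.000000, p=-1.570000:
  k1 = f(0.000000, -1.570000) = -3.893600
  k2 = f(0.080000, -1.881488) = -4.666090
  p ← -1.570000 + 0.16·(-4.666090) = -2.316574
p(0.16) ≈ -2.3166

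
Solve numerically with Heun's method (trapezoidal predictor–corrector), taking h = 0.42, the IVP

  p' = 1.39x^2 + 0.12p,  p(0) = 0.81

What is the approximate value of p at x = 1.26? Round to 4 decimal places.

1.9524

Heun: k1 = f(x_n, p_n); k2 = f(x_n + h, p_n + h·k1); p_{n+1} = p_n + (h/2)·(k1 + k2).
x=0.000000, p=0.810000:
  k1 = f(0.000000, 0.810000) = 0.097200
  k2 = f(0.420000, 0.850824) = 0.347295
  p ← 0.810000 + (0.42/2)·(0.097200 + 0.347295) = 0.903344
x=0.420000, p=0.903344:
  k1 = f(0.420000, 0.903344) = 0.353597
  k2 = f(0.840000, 1.051855) = 1.107007
  p ← 0.903344 + (0.42/2)·(0.353597 + 1.107007) = 1.210071
x=0.840000, p=1.210071:
  k1 = f(0.840000, 1.210071) = 1.125992
  k2 = f(1.260000, 1.682988) = 2.408723
  p ← 1.210071 + (0.42/2)·(1.125992 + 2.408723) = 1.952361
p(1.26) ≈ 1.9524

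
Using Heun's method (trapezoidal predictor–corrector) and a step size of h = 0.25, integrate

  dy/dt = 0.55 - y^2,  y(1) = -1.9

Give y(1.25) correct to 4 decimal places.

Heun: k1 = f(t_n, y_n); k2 = f(t_n + h, y_n + h·k1); y_{n+1} = y_n + (h/2)·(k1 + k2).
t=1.000000, y=-1.900000:
  k1 = f(1.000000, -1.900000) = -3.060000
  k2 = f(1.250000, -2.665000) = -6.552225
  y ← -1.900000 + (0.25/2)·(-3.060000 + (-6.552225)) = -3.101528
y(1.25) ≈ -3.1015

-3.1015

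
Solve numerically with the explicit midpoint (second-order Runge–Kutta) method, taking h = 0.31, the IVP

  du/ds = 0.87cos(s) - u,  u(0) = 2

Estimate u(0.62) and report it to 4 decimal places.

1.4565

Midpoint: k1 = f(s_n, u_n); k2 = f(s_n + h/2, u_n + (h/2)·k1); u_{n+1} = u_n + h·k2.
s=0.000000, u=2.000000:
  k1 = f(0.000000, 2.000000) = -1.130000
  k2 = f(0.155000, 1.824850) = -0.965280
  u ← 2.000000 + 0.31·(-0.965280) = 1.700763
s=0.310000, u=1.700763:
  k1 = f(0.310000, 1.700763) = -0.872233
  k2 = f(0.465000, 1.565567) = -0.787942
  u ← 1.700763 + 0.31·(-0.787942) = 1.456501
u(0.62) ≈ 1.4565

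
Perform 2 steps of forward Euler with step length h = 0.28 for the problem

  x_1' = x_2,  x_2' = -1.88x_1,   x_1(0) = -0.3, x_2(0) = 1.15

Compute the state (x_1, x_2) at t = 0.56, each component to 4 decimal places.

Euler on (x_1,x_2): x_1_{n+1} = x_1_n + h·x_1', x_2_{n+1} = x_2_n + h·x_2'.
0.000000: (-0.300000, 1.150000); f=(1.150000, 0.564000) → (0.022000, 1.307920)
0.280000: (0.022000, 1.307920); f=(1.307920, -0.041360) → (0.388218, 1.296339)
(x_1(0.56), x_2(0.56)) ≈ (0.3882, 1.2963)

0.3882, 1.2963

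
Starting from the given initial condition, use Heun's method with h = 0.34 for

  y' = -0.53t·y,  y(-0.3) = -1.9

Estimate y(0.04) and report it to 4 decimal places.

-1.9441

Heun: k1 = f(t_n, y_n); k2 = f(t_n + h, y_n + h·k1); y_{n+1} = y_n + (h/2)·(k1 + k2).
t=-0.300000, y=-1.900000:
  k1 = f(-0.300000, -1.900000) = -0.302100
  k2 = f(0.040000, -2.002714) = 0.042458
  y ← -1.900000 + (0.34/2)·(-0.302100 + 0.042458) = -1.944139
y(0.04) ≈ -1.9441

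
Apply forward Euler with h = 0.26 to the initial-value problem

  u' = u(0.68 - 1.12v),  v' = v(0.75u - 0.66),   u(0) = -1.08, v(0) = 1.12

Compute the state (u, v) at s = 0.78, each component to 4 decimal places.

-0.9372, 0.2937

Euler on (u,v): u_{n+1} = u_n + h·u', v_{n+1} = v_n + h·v'.
0.000000: (-1.080000, 1.120000); f=(0.620352, -1.646400) → (-0.918708, 0.691936)
0.260000: (-0.918708, 0.691936); f=(0.087248, -0.933443) → (-0.896024, 0.449241)
0.520000: (-0.896024, 0.449241); f=(-0.158462, -0.598397) → (-0.937224, 0.293658)
(u(0.78), v(0.78)) ≈ (-0.9372, 0.2937)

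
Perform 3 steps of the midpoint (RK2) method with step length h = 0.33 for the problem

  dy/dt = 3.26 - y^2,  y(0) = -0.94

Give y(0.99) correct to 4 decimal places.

Midpoint: k1 = f(t_n, y_n); k2 = f(t_n + h/2, y_n + (h/2)·k1); y_{n+1} = y_n + h·k2.
t=0.000000, y=-0.940000:
  k1 = f(0.000000, -0.940000) = 2.376400
  k2 = f(0.165000, -0.547894) = 2.959812
  y ← -0.940000 + 0.33·2.959812 = 0.036738
t=0.330000, y=0.036738:
  k1 = f(0.330000, 0.036738) = 3.258650
  k2 = f(0.495000, 0.574415) = 2.930047
  y ← 0.036738 + 0.33·2.930047 = 1.003654
t=0.660000, y=1.003654:
  k1 = f(0.660000, 1.003654) = 2.252680
  k2 = f(0.825000, 1.375346) = 1.368424
  y ← 1.003654 + 0.33·1.368424 = 1.455234
y(0.99) ≈ 1.4552

1.4552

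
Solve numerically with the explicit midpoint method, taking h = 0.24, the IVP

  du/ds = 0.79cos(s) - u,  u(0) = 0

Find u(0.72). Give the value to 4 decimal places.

Midpoint: k1 = f(s_n, u_n); k2 = f(s_n + h/2, u_n + (h/2)·k1); u_{n+1} = u_n + h·k2.
s=0.000000, u=0.000000:
  k1 = f(0.000000, 0.000000) = 0.790000
  k2 = f(0.120000, 0.094800) = 0.689519
  u ← 0.000000 + 0.24·0.689519 = 0.165485
s=0.240000, u=0.165485:
  k1 = f(0.240000, 0.165485) = 0.601872
  k2 = f(0.360000, 0.237709) = 0.501649
  u ← 0.165485 + 0.24·0.501649 = 0.285880
s=0.480000, u=0.285880:
  k1 = f(0.480000, 0.285880) = 0.414846
  k2 = f(0.600000, 0.335662) = 0.316353
  u ← 0.285880 + 0.24·0.316353 = 0.361805
u(0.72) ≈ 0.3618

0.3618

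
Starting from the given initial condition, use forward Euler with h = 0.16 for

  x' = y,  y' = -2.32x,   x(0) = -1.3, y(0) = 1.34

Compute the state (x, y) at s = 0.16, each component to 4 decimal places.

-1.0856, 1.8226

Euler on (x,y): x_{n+1} = x_n + h·x', y_{n+1} = y_n + h·y'.
0.000000: (-1.300000, 1.340000); f=(1.340000, 3.016000) → (-1.085600, 1.822560)
(x(0.16), y(0.16)) ≈ (-1.0856, 1.8226)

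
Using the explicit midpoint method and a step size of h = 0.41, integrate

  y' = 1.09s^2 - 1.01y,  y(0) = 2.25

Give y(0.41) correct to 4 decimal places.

Midpoint: k1 = f(s_n, y_n); k2 = f(s_n + h/2, y_n + (h/2)·k1); y_{n+1} = y_n + h·k2.
s=0.000000, y=2.250000:
  k1 = f(0.000000, 2.250000) = -2.272500
  k2 = f(0.205000, 1.784137) = -1.756172
  y ← 2.250000 + 0.41·(-1.756172) = 1.529970
y(0.41) ≈ 1.5300

1.5300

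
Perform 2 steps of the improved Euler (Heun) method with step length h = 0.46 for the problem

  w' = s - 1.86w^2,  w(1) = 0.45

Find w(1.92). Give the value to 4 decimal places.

0.8781

Heun: k1 = f(s_n, w_n); k2 = f(s_n + h, w_n + h·k1); w_{n+1} = w_n + (h/2)·(k1 + k2).
s=1.000000, w=0.450000:
  k1 = f(1.000000, 0.450000) = 0.623350
  k2 = f(1.460000, 0.736741) = 0.450416
  w ← 0.450000 + (0.46/2)·(0.623350 + 0.450416) = 0.696966
s=1.460000, w=0.696966:
  k1 = f(1.460000, 0.696966) = 0.556483
  k2 = f(1.920000, 0.952948) = 0.230914
  w ← 0.696966 + (0.46/2)·(0.556483 + 0.230914) = 0.878068
w(1.92) ≈ 0.8781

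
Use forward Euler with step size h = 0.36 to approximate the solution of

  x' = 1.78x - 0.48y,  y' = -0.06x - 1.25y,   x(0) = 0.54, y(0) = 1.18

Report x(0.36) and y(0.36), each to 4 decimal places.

0.6821, 0.6373

Euler on (x,y): x_{n+1} = x_n + h·x', y_{n+1} = y_n + h·y'.
0.000000: (0.540000, 1.180000); f=(0.394800, -1.507400) → (0.682128, 0.637336)
(x(0.36), y(0.36)) ≈ (0.6821, 0.6373)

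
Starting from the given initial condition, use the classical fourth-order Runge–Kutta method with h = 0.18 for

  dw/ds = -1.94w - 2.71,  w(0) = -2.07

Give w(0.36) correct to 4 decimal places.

RK4: k1 = f(s_n, w_n); k2 = f(s_n + h/2, w_n + (h/2)·k1); k3 = f(s_n + h/2, w_n + (h/2)·k2); k4 = f(s_n + h, w_n + h·k3); w_{n+1} = w_n + (h/6)·(k1 + 2k2 + 2k3 + k4).
s=0.000000, w=-2.070000:
  k1 = f(0.000000, -2.070000) = 1.305800
  k2 = f(0.090000, -1.952478) = 1.077807
  k3 = f(0.090000, -1.972997) = 1.117615
  k4 = f(0.180000, -1.868829) = 0.915529
  w ← -2.070000 + (0.18/6)·(k1 + 2k2 + 2k3 + k4) = -1.871635
s=0.180000, w=-1.871635:
  k1 = f(0.180000, -1.871635) = 0.920972
  k2 = f(0.270000, -1.788747) = 0.760170
  k3 = f(0.270000, -1.803220) = 0.788246
  k4 = f(0.360000, -1.729751) = 0.645716
  w ← -1.871635 + (0.18/6)·(k1 + 2k2 + 2k3 + k4) = -1.731729
w(0.36) ≈ -1.7317

-1.7317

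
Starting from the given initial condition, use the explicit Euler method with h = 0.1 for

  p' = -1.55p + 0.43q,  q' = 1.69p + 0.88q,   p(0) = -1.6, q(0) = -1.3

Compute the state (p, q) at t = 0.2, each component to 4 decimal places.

Euler on (p,q): p_{n+1} = p_n + h·p', q_{n+1} = q_n + h·q'.
0.000000: (-1.600000, -1.300000); f=(1.921000, -3.848000) → (-1.407900, -1.684800)
0.100000: (-1.407900, -1.684800); f=(1.457781, -3.861975) → (-1.262122, -2.070998)
(p(0.2), q(0.2)) ≈ (-1.2621, -2.0710)

-1.2621, -2.0710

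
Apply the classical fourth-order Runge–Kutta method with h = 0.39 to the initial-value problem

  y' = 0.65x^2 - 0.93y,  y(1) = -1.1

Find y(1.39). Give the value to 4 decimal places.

-0.4531

RK4: k1 = f(x_n, y_n); k2 = f(x_n + h/2, y_n + (h/2)·k1); k3 = f(x_n + h/2, y_n + (h/2)·k2); k4 = f(x_n + h, y_n + h·k3); y_{n+1} = y_n + (h/6)·(k1 + 2k2 + 2k3 + k4).
x=1.000000, y=-1.100000:
  k1 = f(1.000000, -1.100000) = 1.673000
  k2 = f(1.195000, -0.773765) = 1.647818
  k3 = f(1.195000, -0.778676) = 1.652385
  k4 = f(1.390000, -0.455570) = 1.679545
  y ← -1.100000 + (0.39/6)·(k1 + 2k2 + 2k3 + k4) = -0.453058
y(1.39) ≈ -0.4531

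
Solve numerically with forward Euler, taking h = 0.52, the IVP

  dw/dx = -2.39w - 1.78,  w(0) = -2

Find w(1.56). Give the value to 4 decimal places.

-0.7268

Euler: w_{n+1} = w_n + h·f(x_n, w_n).
x=0.000000, w=-2.000000: f=3.000000 → w ← -2.000000 + 0.52·3.000000 = -0.440000
x=0.520000, w=-0.440000: f=-0.728400 → w ← -0.440000 + 0.52·(-0.728400) = -0.818768
x=1.040000, w=-0.818768: f=0.176856 → w ← -0.818768 + 0.52·0.176856 = -0.726803
w(1.56) ≈ -0.7268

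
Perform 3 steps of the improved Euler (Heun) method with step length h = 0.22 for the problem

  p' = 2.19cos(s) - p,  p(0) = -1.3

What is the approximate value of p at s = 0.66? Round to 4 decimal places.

0.2805

Heun: k1 = f(s_n, p_n); k2 = f(s_n + h, p_n + h·k1); p_{n+1} = p_n + (h/2)·(k1 + k2).
s=0.000000, p=-1.300000:
  k1 = f(0.000000, -1.300000) = 3.490000
  k2 = f(0.220000, -0.532200) = 2.669415
  p ← -1.300000 + (0.22/2)·(3.490000 + 2.669415) = -0.622464
s=0.220000, p=-0.622464:
  k1 = f(0.220000, -0.622464) = 2.759680
  k2 = f(0.440000, -0.015335) = 1.996741
  p ← -0.622464 + (0.22/2)·(2.759680 + 1.996741) = -0.099258
s=0.440000, p=-0.099258:
  k1 = f(0.440000, -0.099258) = 2.080664
  k2 = f(0.660000, 0.358488) = 1.371595
  p ← -0.099258 + (0.22/2)·(2.080664 + 1.371595) = 0.280490
p(0.66) ≈ 0.2805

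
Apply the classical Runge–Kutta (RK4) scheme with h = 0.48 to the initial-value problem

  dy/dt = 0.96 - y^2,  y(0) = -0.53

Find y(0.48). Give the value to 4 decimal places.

-0.1320

RK4: k1 = f(t_n, y_n); k2 = f(t_n + h/2, y_n + (h/2)·k1); k3 = f(t_n + h/2, y_n + (h/2)·k2); k4 = f(t_n + h, y_n + h·k3); y_{n+1} = y_n + (h/6)·(k1 + 2k2 + 2k3 + k4).
t=0.000000, y=-0.530000:
  k1 = f(0.000000, -0.530000) = 0.679100
  k2 = f(0.240000, -0.367016) = 0.825299
  k3 = f(0.240000, -0.331928) = 0.849824
  k4 = f(0.480000, -0.122085) = 0.945095
  y ← -0.530000 + (0.48/6)·(k1 + 2k2 + 2k3 + k4) = -0.132045
y(0.48) ≈ -0.1320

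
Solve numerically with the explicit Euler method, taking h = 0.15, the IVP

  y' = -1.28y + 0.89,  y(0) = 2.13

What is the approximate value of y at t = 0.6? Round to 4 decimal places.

Euler: y_{n+1} = y_n + h·f(t_n, y_n).
t=0.000000, y=2.130000: f=-1.836400 → y ← 2.130000 + 0.15·(-1.836400) = 1.854540
t=0.150000, y=1.854540: f=-1.483811 → y ← 1.854540 + 0.15·(-1.483811) = 1.631968
t=0.300000, y=1.631968: f=-1.198919 → y ← 1.631968 + 0.15·(-1.198919) = 1.452130
t=0.450000, y=1.452130: f=-0.968727 → y ← 1.452130 + 0.15·(-0.968727) = 1.306821
y(0.6) ≈ 1.3068

1.3068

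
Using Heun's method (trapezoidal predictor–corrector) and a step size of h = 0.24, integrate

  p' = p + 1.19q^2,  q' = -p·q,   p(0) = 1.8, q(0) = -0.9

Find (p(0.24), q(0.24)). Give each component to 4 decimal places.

2.4646, -0.5545

Heun on (p,q): k1 = f(t_n, state_n); k2 = f(t_n + h, state_n + h·k1); state_{n+1} = state_n + (h/2)·(k1 + k2).
0.000000: (1.800000, -0.900000)
  k1 = (2.763900, 1.620000)
  predictor → (2.463336, -0.511200)
  k2 = (2.774313, 1.259257)
  → (2.464586, -0.554489)
(p(0.24), q(0.24)) ≈ (2.4646, -0.5545)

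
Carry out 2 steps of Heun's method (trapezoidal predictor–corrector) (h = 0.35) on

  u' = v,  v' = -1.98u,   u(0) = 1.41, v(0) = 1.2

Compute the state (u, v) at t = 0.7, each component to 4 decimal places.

Heun on (u,v): k1 = f(t_n, state_n); k2 = f(t_n + h, state_n + h·k1); state_{n+1} = state_n + (h/2)·(k1 + k2).
0.000000: (1.410000, 1.200000)
  k1 = (1.200000, -2.791800)
  predictor → (1.830000, 0.222870)
  k2 = (0.222870, -3.623400)
  → (1.659002, 0.077340)
0.350000: (1.659002, 0.077340)
  k1 = (0.077340, -3.284824)
  predictor → (1.686071, -1.072349)
  k2 = (-1.072349, -3.338421)
  → (1.484876, -1.081728)
(u(0.7), v(0.7)) ≈ (1.4849, -1.0817)

1.4849, -1.0817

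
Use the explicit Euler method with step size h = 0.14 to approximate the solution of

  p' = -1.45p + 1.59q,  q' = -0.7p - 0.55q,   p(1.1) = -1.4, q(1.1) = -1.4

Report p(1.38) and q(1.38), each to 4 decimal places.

-1.3948, -0.9262

Euler on (p,q): p_{n+1} = p_n + h·p', q_{n+1} = q_n + h·q'.
1.100000: (-1.400000, -1.400000); f=(-0.196000, 1.750000) → (-1.427440, -1.155000)
1.240000: (-1.427440, -1.155000); f=(0.233338, 1.634458) → (-1.394773, -0.926176)
(p(1.38), q(1.38)) ≈ (-1.3948, -0.9262)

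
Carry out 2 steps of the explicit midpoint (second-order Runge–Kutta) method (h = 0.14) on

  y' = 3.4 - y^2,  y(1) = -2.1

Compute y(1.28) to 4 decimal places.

Midpoint: k1 = f(t_n, y_n); k2 = f(t_n + h/2, y_n + (h/2)·k1); y_{n+1} = y_n + h·k2.
t=1.000000, y=-2.100000:
  k1 = f(1.000000, -2.100000) = -1.010000
  k2 = f(1.070000, -2.170700) = -1.311938
  y ← -2.100000 + 0.14·(-1.311938) = -2.283671
t=1.140000, y=-2.283671:
  k1 = f(1.140000, -2.283671) = -1.815155
  k2 = f(1.210000, -2.410732) = -2.411630
  y ← -2.283671 + 0.14·(-2.411630) = -2.621300
y(1.28) ≈ -2.6213

-2.6213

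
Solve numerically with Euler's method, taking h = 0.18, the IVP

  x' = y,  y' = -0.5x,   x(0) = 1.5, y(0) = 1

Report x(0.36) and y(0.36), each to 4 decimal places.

1.8357, 0.7138

Euler on (x,y): x_{n+1} = x_n + h·x', y_{n+1} = y_n + h·y'.
0.000000: (1.500000, 1.000000); f=(1.000000, -0.750000) → (1.680000, 0.865000)
0.180000: (1.680000, 0.865000); f=(0.865000, -0.840000) → (1.835700, 0.713800)
(x(0.36), y(0.36)) ≈ (1.8357, 0.7138)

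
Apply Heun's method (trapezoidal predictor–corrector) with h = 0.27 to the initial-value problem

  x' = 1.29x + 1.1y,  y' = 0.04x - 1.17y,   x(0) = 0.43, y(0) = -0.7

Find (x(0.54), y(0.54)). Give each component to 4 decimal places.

Heun on (x,y): k1 = f(s_n, state_n); k2 = f(s_n + h, state_n + h·k1); state_{n+1} = state_n + (h/2)·(k1 + k2).
0.000000: (0.430000, -0.700000)
  k1 = (-0.215300, 0.836200)
  predictor → (0.371869, -0.474226)
  k2 = (-0.041938, 0.569719)
  → (0.395273, -0.510201)
0.270000: (0.395273, -0.510201)
  k1 = (-0.051319, 0.612746)
  predictor → (0.381417, -0.344759)
  k2 = (0.112792, 0.418625)
  → (0.403572, -0.370966)
(x(0.54), y(0.54)) ≈ (0.4036, -0.3710)

0.4036, -0.3710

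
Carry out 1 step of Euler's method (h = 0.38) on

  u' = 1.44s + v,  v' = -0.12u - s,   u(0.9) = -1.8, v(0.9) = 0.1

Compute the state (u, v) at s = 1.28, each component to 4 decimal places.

Euler on (u,v): u_{n+1} = u_n + h·u', v_{n+1} = v_n + h·v'.
0.900000: (-1.800000, 0.100000); f=(1.396000, -0.684000) → (-1.269520, -0.159920)
(u(1.28), v(1.28)) ≈ (-1.2695, -0.1599)

-1.2695, -0.1599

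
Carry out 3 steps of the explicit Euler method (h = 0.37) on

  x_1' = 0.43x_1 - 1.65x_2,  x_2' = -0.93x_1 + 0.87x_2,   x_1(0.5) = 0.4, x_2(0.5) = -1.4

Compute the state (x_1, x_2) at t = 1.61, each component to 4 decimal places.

5.0597, -5.0176

Euler on (x_1,x_2): x_1_{n+1} = x_1_n + h·x_1', x_2_{n+1} = x_2_n + h·x_2'.
0.500000: (0.400000, -1.400000); f=(2.482000, -1.590000) → (1.318340, -1.988300)
0.870000: (1.318340, -1.988300); f=(3.847581, -2.955877) → (2.741945, -3.081975)
1.240000: (2.741945, -3.081975); f=(6.264294, -5.231327) → (5.059734, -5.017565)
(x_1(1.61), x_2(1.61)) ≈ (5.0597, -5.0176)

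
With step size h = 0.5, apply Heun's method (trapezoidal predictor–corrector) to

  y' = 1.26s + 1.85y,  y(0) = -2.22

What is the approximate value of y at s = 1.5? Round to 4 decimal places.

Heun: k1 = f(s_n, y_n); k2 = f(s_n + h, y_n + h·k1); y_{n+1} = y_n + (h/2)·(k1 + k2).
s=0.000000, y=-2.220000:
  k1 = f(0.000000, -2.220000) = -4.107000
  k2 = f(0.500000, -4.273500) = -7.275975
  y ← -2.220000 + (0.5/2)·(-4.107000 + (-7.275975)) = -5.065744
s=0.500000, y=-5.065744:
  k1 = f(0.500000, -5.065744) = -8.741626
  k2 = f(1.000000, -9.436557) = -16.197630
  y ← -5.065744 + (0.5/2)·(-8.741626 + (-16.197630)) = -11.300558
s=1.000000, y=-11.300558:
  k1 = f(1.000000, -11.300558) = -19.646032
  k2 = f(1.500000, -21.123574) = -37.188611
  y ← -11.300558 + (0.5/2)·(-19.646032 + (-37.188611)) = -25.509218
y(1.5) ≈ -25.5092

-25.5092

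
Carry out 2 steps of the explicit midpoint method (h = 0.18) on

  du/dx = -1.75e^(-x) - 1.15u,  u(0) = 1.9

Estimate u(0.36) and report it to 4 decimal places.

Midpoint: k1 = f(x_n, u_n); k2 = f(x_n + h/2, u_n + (h/2)·k1); u_{n+1} = u_n + h·k2.
x=0.000000, u=1.900000:
  k1 = f(0.000000, 1.900000) = -3.935000
  k2 = f(0.090000, 1.545850) = -3.377107
  u ← 1.900000 + 0.18·(-3.377107) = 1.292121
x=0.180000, u=1.292121:
  k1 = f(0.180000, 1.292121) = -2.947662
  k2 = f(0.270000, 1.026831) = -2.516770
  u ← 1.292121 + 0.18·(-2.516770) = 0.839102
u(0.36) ≈ 0.8391

0.8391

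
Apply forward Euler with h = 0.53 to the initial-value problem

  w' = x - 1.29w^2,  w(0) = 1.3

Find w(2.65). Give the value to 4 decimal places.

1.3407

Euler: w_{n+1} = w_n + h·f(x_n, w_n).
x=0.000000, w=1.300000: f=-2.180100 → w ← 1.300000 + 0.53·(-2.180100) = 0.144547
x=0.530000, w=0.144547: f=0.503047 → w ← 0.144547 + 0.53·0.503047 = 0.411162
x=1.060000, w=0.411162: f=0.841920 → w ← 0.411162 + 0.53·0.841920 = 0.857380
x=1.590000, w=0.857380: f=0.641721 → w ← 0.857380 + 0.53·0.641721 = 1.197492
x=2.120000, w=1.197492: f=0.270157 → w ← 1.197492 + 0.53·0.270157 = 1.340675
w(2.65) ≈ 1.3407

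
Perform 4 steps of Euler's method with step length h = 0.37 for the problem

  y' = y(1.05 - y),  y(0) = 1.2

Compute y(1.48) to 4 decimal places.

1.0673

Euler: y_{n+1} = y_n + h·f(x_n, y_n).
x=0.000000, y=1.200000: f=-0.180000 → y ← 1.200000 + 0.37·(-0.180000) = 1.133400
x=0.370000, y=1.133400: f=-0.094526 → y ← 1.133400 + 0.37·(-0.094526) = 1.098426
x=0.740000, y=1.098426: f=-0.053192 → y ← 1.098426 + 0.37·(-0.053192) = 1.078745
x=1.110000, y=1.078745: f=-0.031008 → y ← 1.078745 + 0.37·(-0.031008) = 1.067272
y(1.48) ≈ 1.0673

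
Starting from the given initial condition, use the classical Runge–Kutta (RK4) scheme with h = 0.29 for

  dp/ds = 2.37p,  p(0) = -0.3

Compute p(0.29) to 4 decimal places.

-0.5961

RK4: k1 = f(s_n, p_n); k2 = f(s_n + h/2, p_n + (h/2)·k1); k3 = f(s_n + h/2, p_n + (h/2)·k2); k4 = f(s_n + h, p_n + h·k3); p_{n+1} = p_n + (h/6)·(k1 + 2k2 + 2k3 + k4).
s=0.000000, p=-0.300000:
  k1 = f(0.000000, -0.300000) = -0.711000
  k2 = f(0.145000, -0.403095) = -0.955335
  k3 = f(0.145000, -0.438524) = -1.039301
  k4 = f(0.290000, -0.601397) = -1.425312
  p ← -0.300000 + (0.29/6)·(k1 + 2k2 + 2k3 + k4) = -0.596070
p(0.29) ≈ -0.5961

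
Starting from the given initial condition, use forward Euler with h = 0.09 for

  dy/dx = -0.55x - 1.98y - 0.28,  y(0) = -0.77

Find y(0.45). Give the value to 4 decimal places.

-0.4143

Euler: y_{n+1} = y_n + h·f(x_n, y_n).
x=0.000000, y=-0.770000: f=1.244600 → y ← -0.770000 + 0.09·1.244600 = -0.657986
x=0.090000, y=-0.657986: f=0.973312 → y ← -0.657986 + 0.09·0.973312 = -0.570388
x=0.180000, y=-0.570388: f=0.750368 → y ← -0.570388 + 0.09·0.750368 = -0.502855
x=0.270000, y=-0.502855: f=0.567152 → y ← -0.502855 + 0.09·0.567152 = -0.451811
x=0.360000, y=-0.451811: f=0.416586 → y ← -0.451811 + 0.09·0.416586 = -0.414318
y(0.45) ≈ -0.4143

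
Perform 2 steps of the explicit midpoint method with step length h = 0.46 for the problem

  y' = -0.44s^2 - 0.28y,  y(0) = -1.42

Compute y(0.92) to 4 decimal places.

-1.2014

Midpoint: k1 = f(s_n, y_n); k2 = f(s_n + h/2, y_n + (h/2)·k1); y_{n+1} = y_n + h·k2.
s=0.000000, y=-1.420000:
  k1 = f(0.000000, -1.420000) = 0.397600
  k2 = f(0.230000, -1.328552) = 0.348719
  y ← -1.420000 + 0.46·0.348719 = -1.259589
s=0.460000, y=-1.259589:
  k1 = f(0.460000, -1.259589) = 0.259581
  k2 = f(0.690000, -1.199886) = 0.126484
  y ← -1.259589 + 0.46·0.126484 = -1.201407
y(0.92) ≈ -1.2014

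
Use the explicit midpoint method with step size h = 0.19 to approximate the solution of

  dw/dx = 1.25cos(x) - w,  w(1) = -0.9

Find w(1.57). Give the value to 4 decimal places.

Midpoint: k1 = f(x_n, w_n); k2 = f(x_n + h/2, w_n + (h/2)·k1); w_{n+1} = w_n + h·k2.
x=1.000000, w=-0.900000:
  k1 = f(1.000000, -0.900000) = 1.575378
  k2 = f(1.095000, -0.750339) = 1.322897
  w ← -0.900000 + 0.19·1.322897 = -0.648650
x=1.190000, w=-0.648650:
  k1 = f(1.190000, -0.648650) = 1.113224
  k2 = f(1.285000, -0.542893) = 0.895295
  w ← -0.648650 + 0.19·0.895295 = -0.478543
x=1.380000, w=-0.478543:
  k1 = f(1.380000, -0.478543) = 0.715594
  k2 = f(1.475000, -0.410562) = 0.530124
  w ← -0.478543 + 0.19·0.530124 = -0.377820
w(1.57) ≈ -0.3778

-0.3778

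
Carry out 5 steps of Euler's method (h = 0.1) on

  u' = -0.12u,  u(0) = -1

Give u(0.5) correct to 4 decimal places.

-0.9414

Euler: u_{n+1} = u_n + h·f(x_n, u_n).
x=0.000000, u=-1.000000: f=0.120000 → u ← -1.000000 + 0.1·0.120000 = -0.988000
x=0.100000, u=-0.988000: f=0.118560 → u ← -0.988000 + 0.1·0.118560 = -0.976144
x=0.200000, u=-0.976144: f=0.117137 → u ← -0.976144 + 0.1·0.117137 = -0.964430
x=0.300000, u=-0.964430: f=0.115732 → u ← -0.964430 + 0.1·0.115732 = -0.952857
x=0.400000, u=-0.952857: f=0.114343 → u ← -0.952857 + 0.1·0.114343 = -0.941423
u(0.5) ≈ -0.9414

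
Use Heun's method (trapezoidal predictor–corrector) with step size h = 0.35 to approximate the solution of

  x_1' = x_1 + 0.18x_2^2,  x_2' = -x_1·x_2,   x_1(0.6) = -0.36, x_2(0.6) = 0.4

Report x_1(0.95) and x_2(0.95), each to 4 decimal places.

Heun on (x_1,x_2): k1 = f(x_n, state_n); k2 = f(x_n + h, state_n + h·k1); state_{n+1} = state_n + (h/2)·(k1 + k2).
0.600000: (-0.360000, 0.400000)
  k1 = (-0.331200, 0.144000)
  predictor → (-0.475920, 0.450400)
  k2 = (-0.439405, 0.214354)
  → (-0.494856, 0.462712)
(x_1(0.95), x_2(0.95)) ≈ (-0.4949, 0.4627)

-0.4949, 0.4627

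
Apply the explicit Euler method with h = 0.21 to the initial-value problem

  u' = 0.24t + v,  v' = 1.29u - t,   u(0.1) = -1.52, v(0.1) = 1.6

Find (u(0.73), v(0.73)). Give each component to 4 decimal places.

-0.7276, 0.4248

Euler on (u,v): u_{n+1} = u_n + h·u', v_{n+1} = v_n + h·v'.
0.100000: (-1.520000, 1.600000); f=(1.624000, -2.060800) → (-1.178960, 1.167232)
0.310000: (-1.178960, 1.167232); f=(1.241632, -1.830858) → (-0.918217, 0.782752)
0.520000: (-0.918217, 0.782752); f=(0.907552, -1.704500) → (-0.727631, 0.424807)
(u(0.73), v(0.73)) ≈ (-0.7276, 0.4248)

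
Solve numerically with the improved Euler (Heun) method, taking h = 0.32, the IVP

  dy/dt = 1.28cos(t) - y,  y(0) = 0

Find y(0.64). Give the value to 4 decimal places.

0.5404

Heun: k1 = f(t_n, y_n); k2 = f(t_n + h, y_n + h·k1); y_{n+1} = y_n + (h/2)·(k1 + k2).
t=0.000000, y=0.000000:
  k1 = f(0.000000, 0.000000) = 1.280000
  k2 = f(0.320000, 0.409600) = 0.805421
  y ← 0.000000 + (0.32/2)·(1.280000 + 0.805421) = 0.333667
t=0.320000, y=0.333667:
  k1 = f(0.320000, 0.333667) = 0.881354
  k2 = f(0.640000, 0.615701) = 0.410982
  y ← 0.333667 + (0.32/2)·(0.881354 + 0.410982) = 0.540441
y(0.64) ≈ 0.5404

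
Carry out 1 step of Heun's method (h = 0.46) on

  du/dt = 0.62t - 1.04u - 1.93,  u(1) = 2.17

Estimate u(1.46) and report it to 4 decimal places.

0.9873

Heun: k1 = f(t_n, u_n); k2 = f(t_n + h, u_n + h·k1); u_{n+1} = u_n + (h/2)·(k1 + k2).
t=1.000000, u=2.170000:
  k1 = f(1.000000, 2.170000) = -3.566800
  k2 = f(1.460000, 0.529272) = -1.575243
  u ← 2.170000 + (0.46/2)·(-3.566800 + (-1.575243)) = 0.987330
u(1.46) ≈ 0.9873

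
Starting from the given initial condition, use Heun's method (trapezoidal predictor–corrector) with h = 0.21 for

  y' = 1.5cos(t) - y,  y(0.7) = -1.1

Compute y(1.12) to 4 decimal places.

Heun: k1 = f(t_n, y_n); k2 = f(t_n + h, y_n + h·k1); y_{n+1} = y_n + (h/2)·(k1 + k2).
t=0.700000, y=-1.100000:
  k1 = f(0.700000, -1.100000) = 2.247263
  k2 = f(0.910000, -0.628075) = 1.548693
  y ← -1.100000 + (0.21/2)·(2.247263 + 1.548693) = -0.701425
t=0.910000, y=-0.701425:
  k1 = f(0.910000, -0.701425) = 1.622043
  k2 = f(1.120000, -0.360795) = 1.014319
  y ← -0.701425 + (0.21/2)·(1.622043 + 1.014319) = -0.424607
y(1.12) ≈ -0.4246

-0.4246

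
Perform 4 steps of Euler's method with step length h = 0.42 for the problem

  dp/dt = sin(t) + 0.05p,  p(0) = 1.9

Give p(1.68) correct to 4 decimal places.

2.9624

Euler: p_{n+1} = p_n + h·f(t_n, p_n).
t=0.000000, p=1.900000: f=0.095000 → p ← 1.900000 + 0.42·0.095000 = 1.939900
t=0.420000, p=1.939900: f=0.504755 → p ← 1.939900 + 0.42·0.504755 = 2.151897
t=0.840000, p=2.151897: f=0.852238 → p ← 2.151897 + 0.42·0.852238 = 2.509837
t=1.260000, p=2.509837: f=1.077582 → p ← 2.509837 + 0.42·1.077582 = 2.962422
p(1.68) ≈ 2.9624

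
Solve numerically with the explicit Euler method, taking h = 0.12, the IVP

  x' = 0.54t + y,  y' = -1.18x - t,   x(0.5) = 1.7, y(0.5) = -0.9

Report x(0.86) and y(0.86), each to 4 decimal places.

Euler on (x,y): x_{n+1} = x_n + h·x', y_{n+1} = y_n + h·y'.
0.500000: (1.700000, -0.900000); f=(-0.630000, -2.506000) → (1.624400, -1.200720)
0.620000: (1.624400, -1.200720); f=(-0.865920, -2.536792) → (1.520490, -1.505135)
0.740000: (1.520490, -1.505135); f=(-1.105535, -2.534178) → (1.387825, -1.809236)
(x(0.86), y(0.86)) ≈ (1.3878, -1.8092)

1.3878, -1.8092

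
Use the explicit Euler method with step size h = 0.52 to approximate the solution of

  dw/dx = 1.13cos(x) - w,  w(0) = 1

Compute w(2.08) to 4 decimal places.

Euler: w_{n+1} = w_n + h·f(x_n, w_n).
x=0.000000, w=1.000000: f=0.130000 → w ← 1.000000 + 0.52·0.130000 = 1.067600
x=0.520000, w=1.067600: f=-0.086964 → w ← 1.067600 + 0.52·(-0.086964) = 1.022379
x=1.040000, w=1.022379: f=-0.450350 → w ← 1.022379 + 0.52·(-0.450350) = 0.788197
x=1.560000, w=0.788197: f=-0.775997 → w ← 0.788197 + 0.52·(-0.775997) = 0.384678
w(2.08) ≈ 0.3847

0.3847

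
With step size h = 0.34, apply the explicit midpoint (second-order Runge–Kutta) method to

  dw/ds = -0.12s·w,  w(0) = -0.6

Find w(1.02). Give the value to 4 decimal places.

-0.5636

Midpoint: k1 = f(s_n, w_n); k2 = f(s_n + h/2, w_n + (h/2)·k1); w_{n+1} = w_n + h·k2.
s=0.000000, w=-0.600000:
  k1 = f(0.000000, -0.600000) = 0.000000
  k2 = f(0.170000, -0.600000) = 0.012240
  w ← -0.600000 + 0.34·0.012240 = -0.595838
s=0.340000, w=-0.595838:
  k1 = f(0.340000, -0.595838) = 0.024310
  k2 = f(0.510000, -0.591706) = 0.036212
  w ← -0.595838 + 0.34·0.036212 = -0.583526
s=0.680000, w=-0.583526:
  k1 = f(0.680000, -0.583526) = 0.047616
  k2 = f(0.850000, -0.575432) = 0.058694
  w ← -0.583526 + 0.34·0.058694 = -0.563570
w(1.02) ≈ -0.5636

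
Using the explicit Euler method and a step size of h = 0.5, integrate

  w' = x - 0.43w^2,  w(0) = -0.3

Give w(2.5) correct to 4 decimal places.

Euler: w_{n+1} = w_n + h·f(x_n, w_n).
x=0.000000, w=-0.300000: f=-0.038700 → w ← -0.300000 + 0.5·(-0.038700) = -0.319350
x=0.500000, w=-0.319350: f=0.456147 → w ← -0.319350 + 0.5·0.456147 = -0.091277
x=1.000000, w=-0.091277: f=0.996417 → w ← -0.091277 + 0.5·0.996417 = 0.406932
x=1.500000, w=0.406932: f=1.428795 → w ← 0.406932 + 0.5·1.428795 = 1.121329
x=2.000000, w=1.121329: f=1.459327 → w ← 1.121329 + 0.5·1.459327 = 1.850993
w(2.5) ≈ 1.8510

1.8510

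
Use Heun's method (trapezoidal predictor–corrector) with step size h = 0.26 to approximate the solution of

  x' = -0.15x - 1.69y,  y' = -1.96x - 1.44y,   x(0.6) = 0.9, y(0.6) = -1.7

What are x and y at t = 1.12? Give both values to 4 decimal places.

Heun on (x,y): k1 = f(t_n, state_n); k2 = f(t_n + h, state_n + h·k1); state_{n+1} = state_n + (h/2)·(k1 + k2).
0.600000: (0.900000, -1.700000)
  k1 = (2.738000, 0.684000)
  predictor → (1.611880, -1.522160)
  k2 = (2.330668, -0.967374)
  → (1.558927, -1.736839)
0.860000: (1.558927, -1.736839)
  k1 = (2.701418, -0.554449)
  predictor → (2.261296, -1.880995)
  k2 = (2.839688, -1.723506)
  → (2.279271, -2.032973)
(x(1.12), y(1.12)) ≈ (2.2793, -2.0330)

2.2793, -2.0330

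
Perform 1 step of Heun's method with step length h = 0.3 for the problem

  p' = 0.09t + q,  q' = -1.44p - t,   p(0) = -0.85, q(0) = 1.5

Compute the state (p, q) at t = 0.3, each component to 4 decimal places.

-0.3409, 1.7250

Heun on (p,q): k1 = f(t_n, state_n); k2 = f(t_n + h, state_n + h·k1); state_{n+1} = state_n + (h/2)·(k1 + k2).
0.000000: (-0.850000, 1.500000)
  k1 = (1.500000, 1.224000)
  predictor → (-0.400000, 1.867200)
  k2 = (1.894200, 0.276000)
  → (-0.340870, 1.725000)
(p(0.3), q(0.3)) ≈ (-0.3409, 1.7250)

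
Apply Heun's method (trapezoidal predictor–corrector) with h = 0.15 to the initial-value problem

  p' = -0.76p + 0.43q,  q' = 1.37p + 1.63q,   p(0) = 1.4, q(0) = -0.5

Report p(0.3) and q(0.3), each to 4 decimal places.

Heun on (p,q): k1 = f(t_n, state_n); k2 = f(t_n + h, state_n + h·k1); state_{n+1} = state_n + (h/2)·(k1 + k2).
0.000000: (1.400000, -0.500000)
  k1 = (-1.279000, 1.103000)
  predictor → (1.208150, -0.334550)
  k2 = (-1.062050, 1.109849)
  → (1.224421, -0.334036)
0.150000: (1.224421, -0.334036)
  k1 = (-1.074196, 1.132978)
  predictor → (1.063292, -0.164090)
  k2 = (-0.878660, 1.189244)
  → (1.077957, -0.159870)
(p(0.3), q(0.3)) ≈ (1.0780, -0.1599)

1.0780, -0.1599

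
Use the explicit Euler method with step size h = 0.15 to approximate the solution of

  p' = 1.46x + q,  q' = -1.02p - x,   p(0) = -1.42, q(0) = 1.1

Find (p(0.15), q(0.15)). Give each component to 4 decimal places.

Euler on (p,q): p_{n+1} = p_n + h·p', q_{n+1} = q_n + h·q'.
0.000000: (-1.420000, 1.100000); f=(1.100000, 1.448400) → (-1.255000, 1.317260)
(p(0.15), q(0.15)) ≈ (-1.2550, 1.3173)

-1.2550, 1.3173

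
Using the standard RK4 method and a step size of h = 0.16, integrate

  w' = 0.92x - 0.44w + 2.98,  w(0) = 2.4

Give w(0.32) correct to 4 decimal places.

3.0193

RK4: k1 = f(x_n, w_n); k2 = f(x_n + h/2, w_n + (h/2)·k1); k3 = f(x_n + h/2, w_n + (h/2)·k2); k4 = f(x_n + h, w_n + h·k3); w_{n+1} = w_n + (h/6)·(k1 + 2k2 + 2k3 + k4).
x=0.000000, w=2.400000:
  k1 = f(0.000000, 2.400000) = 1.924000
  k2 = f(0.080000, 2.553920) = 1.929875
  k3 = f(0.080000, 2.554390) = 1.929668
  k4 = f(0.160000, 2.708747) = 1.935351
  w ← 2.400000 + (0.16/6)·(k1 + 2k2 + 2k3 + k4) = 2.708758
x=0.160000, w=2.708758:
  k1 = f(0.160000, 2.708758) = 1.935346
  k2 = f(0.240000, 2.863586) = 1.940822
  k3 = f(0.240000, 2.864024) = 1.940629
  k4 = f(0.320000, 3.019259) = 1.945926
  w ← 2.708758 + (0.16/6)·(k1 + 2k2 + 2k3 + k4) = 3.019270
w(0.32) ≈ 3.0193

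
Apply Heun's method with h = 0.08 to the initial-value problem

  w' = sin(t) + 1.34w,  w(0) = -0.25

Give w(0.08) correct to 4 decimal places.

-0.2750

Heun: k1 = f(t_n, w_n); k2 = f(t_n + h, w_n + h·k1); w_{n+1} = w_n + (h/2)·(k1 + k2).
t=0.000000, w=-0.250000:
  k1 = f(0.000000, -0.250000) = -0.335000
  k2 = f(0.080000, -0.276800) = -0.290997
  w ← -0.250000 + (0.08/2)·(-0.335000 + (-0.290997)) = -0.275040
w(0.08) ≈ -0.2750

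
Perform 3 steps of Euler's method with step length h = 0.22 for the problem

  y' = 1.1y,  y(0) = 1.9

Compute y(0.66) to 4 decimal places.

Euler: y_{n+1} = y_n + h·f(s_n, y_n).
s=0.000000, y=1.900000: f=2.090000 → y ← 1.900000 + 0.22·2.090000 = 2.359800
s=0.220000, y=2.359800: f=2.595780 → y ← 2.359800 + 0.22·2.595780 = 2.930872
s=0.440000, y=2.930872: f=3.223959 → y ← 2.930872 + 0.22·3.223959 = 3.640143
y(0.66) ≈ 3.6401

3.6401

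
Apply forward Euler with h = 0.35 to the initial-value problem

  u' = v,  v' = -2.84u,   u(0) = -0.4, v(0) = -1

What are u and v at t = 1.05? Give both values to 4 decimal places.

Euler on (u,v): u_{n+1} = u_n + h·u', v_{n+1} = v_n + h·v'.
0.000000: (-0.400000, -1.000000); f=(-1.000000, 1.136000) → (-0.750000, -0.602400)
0.350000: (-0.750000, -0.602400); f=(-0.602400, 2.130000) → (-0.960840, 0.143100)
0.700000: (-0.960840, 0.143100); f=(0.143100, 2.728786) → (-0.910755, 1.098175)
(u(1.05), v(1.05)) ≈ (-0.9108, 1.0982)

-0.9108, 1.0982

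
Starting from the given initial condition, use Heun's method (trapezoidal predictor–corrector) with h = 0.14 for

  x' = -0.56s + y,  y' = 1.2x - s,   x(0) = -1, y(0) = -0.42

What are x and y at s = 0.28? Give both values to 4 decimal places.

-1.1909, -0.8209

Heun on (x,y): k1 = f(s_n, state_n); k2 = f(s_n + h, state_n + h·k1); state_{n+1} = state_n + (h/2)·(k1 + k2).
0.000000: (-1.000000, -0.420000)
  k1 = (-0.420000, -1.200000)
  predictor → (-1.058800, -0.588000)
  k2 = (-0.666400, -1.410560)
  → (-1.076048, -0.602739)
0.140000: (-1.076048, -0.602739)
  k1 = (-0.681139, -1.431258)
  predictor → (-1.171407, -0.803115)
  k2 = (-0.959915, -1.685689)
  → (-1.190922, -0.820925)
(x(0.28), y(0.28)) ≈ (-1.1909, -0.8209)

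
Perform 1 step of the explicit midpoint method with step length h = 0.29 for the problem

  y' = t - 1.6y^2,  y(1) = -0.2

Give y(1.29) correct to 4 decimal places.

Midpoint: k1 = f(t_n, y_n); k2 = f(t_n + h/2, y_n + (h/2)·k1); y_{n+1} = y_n + h·k2.
t=1.000000, y=-0.200000:
  k1 = f(1.000000, -0.200000) = 0.936000
  k2 = f(1.145000, -0.064280) = 1.138389
  y ← -0.200000 + 0.29·1.138389 = 0.130133
y(1.29) ≈ 0.1301

0.1301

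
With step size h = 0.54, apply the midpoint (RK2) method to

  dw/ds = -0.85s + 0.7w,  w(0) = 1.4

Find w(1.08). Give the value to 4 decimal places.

Midpoint: k1 = f(s_n, w_n); k2 = f(s_n + h/2, w_n + (h/2)·k1); w_{n+1} = w_n + h·k2.
s=0.000000, w=1.400000:
  k1 = f(0.000000, 1.400000) = 0.980000
  k2 = f(0.270000, 1.664600) = 0.935720
  w ← 1.400000 + 0.54·0.935720 = 1.905289
s=0.540000, w=1.905289:
  k1 = f(0.540000, 1.905289) = 0.874702
  k2 = f(0.810000, 2.141458) = 0.810521
  w ← 1.905289 + 0.54·0.810521 = 2.342970
w(1.08) ≈ 2.3430

2.3430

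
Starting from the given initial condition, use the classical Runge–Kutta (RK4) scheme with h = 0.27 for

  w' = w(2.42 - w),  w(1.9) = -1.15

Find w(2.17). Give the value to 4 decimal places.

RK4: k1 = f(t_n, w_n); k2 = f(t_n + h/2, w_n + (h/2)·k1); k3 = f(t_n + h/2, w_n + (h/2)·k2); k4 = f(t_n + h, w_n + h·k3); w_{n+1} = w_n + (h/6)·(k1 + 2k2 + 2k3 + k4).
t=1.900000, w=-1.150000:
  k1 = f(1.900000, -1.150000) = -4.105500
  k2 = f(2.035000, -1.704242) = -7.028709
  k3 = f(2.035000, -2.098876) = -9.484559
  k4 = f(2.170000, -3.710831) = -22.750477
  w ← -1.150000 + (0.27/6)·(k1 + 2k2 + 2k3 + k4) = -3.844713
w(2.17) ≈ -3.8447

-3.8447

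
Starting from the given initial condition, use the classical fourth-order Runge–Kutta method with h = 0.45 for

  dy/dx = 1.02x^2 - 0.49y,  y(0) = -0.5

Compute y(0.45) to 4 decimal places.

-0.3717

RK4: k1 = f(x_n, y_n); k2 = f(x_n + h/2, y_n + (h/2)·k1); k3 = f(x_n + h/2, y_n + (h/2)·k2); k4 = f(x_n + h, y_n + h·k3); y_{n+1} = y_n + (h/6)·(k1 + 2k2 + 2k3 + k4).
x=0.000000, y=-0.500000:
  k1 = f(0.000000, -0.500000) = 0.245000
  k2 = f(0.225000, -0.444875) = 0.269626
  k3 = f(0.225000, -0.439334) = 0.266911
  k4 = f(0.450000, -0.379890) = 0.392696
  y ← -0.500000 + (0.45/6)·(k1 + 2k2 + 2k3 + k4) = -0.371692
y(0.45) ≈ -0.3717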